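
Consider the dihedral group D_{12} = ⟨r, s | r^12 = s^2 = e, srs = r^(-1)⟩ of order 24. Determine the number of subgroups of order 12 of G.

|G| = 24 and 12 | 24, so subgroups of order 12 are possible by Lagrange.
The subgroups of order 12 are: {e, r, r^2, r^3, r^4, r^5, r^6, r^7, r^8, r^9, r^10, r^11}; {e, r^2, r^4, r^6, r^8, r^10, s, r^2s, r^4s, r^6s, r^8s, r^10s}; {e, r^2, r^4, r^6, r^8, r^10, rs, r^3s, r^5s, r^7s, r^9s, r^11s}.
So G has 3 subgroups of order 12.

3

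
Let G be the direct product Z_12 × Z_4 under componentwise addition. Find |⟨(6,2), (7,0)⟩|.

24

|⟨(6,2)⟩| = 2 and |⟨(7,0)⟩| = 12, so |H| is a multiple of lcm(2, 12) = 12 and divides |G| = 48.
Closing under the operation: H = {(0,0), (0,2), (1,0), (1,2), (2,0), (2,2), (3,0), (3,2), (4,0), (4,2), (5,0), (5,2), (6,0), (6,2), (7,0), (7,2), (8,0), (8,2), (9,0), (9,2), (10,0), (10,2), (11,0), (11,2)}, so |H| = 24.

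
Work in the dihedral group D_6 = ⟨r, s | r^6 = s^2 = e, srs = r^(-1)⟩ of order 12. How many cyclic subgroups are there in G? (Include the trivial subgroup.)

10

A cyclic subgroup of order d is generated by each of its φ(d) elements of order d, so the cyclic subgroups of order d number (#elements of order d)/φ(d).
Cyclic subgroups by order — order 1: 1; order 2: 7; order 3: 1; order 6: 1.
Total: 10.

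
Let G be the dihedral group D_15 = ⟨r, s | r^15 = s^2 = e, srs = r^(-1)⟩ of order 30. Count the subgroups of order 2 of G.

15

|G| = 30 and 2 | 30, so subgroups of order 2 are possible by Lagrange.
The subgroups of order 2 are: {e, r^10s}; {e, r^11s}; {e, r^12s}; {e, r^13s}; … (15 in all).
So G has 15 subgroups of order 2.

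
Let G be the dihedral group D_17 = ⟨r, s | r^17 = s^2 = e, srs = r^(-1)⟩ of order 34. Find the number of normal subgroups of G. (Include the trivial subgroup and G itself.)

3

G has 20 subgroups. Checking conjugation-invariance by order — order 1: 1/1 normal; order 2: 0/17 normal; order 17: 1/1 normal; order 34: 1/1 normal.
Total normal subgroups: 3.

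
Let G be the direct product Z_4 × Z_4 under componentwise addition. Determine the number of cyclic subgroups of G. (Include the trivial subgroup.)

10

Each element a generates a cyclic subgroup ⟨a⟩; distinct elements may generate the same one (a cyclic group of order d has φ(d) generators).
Cyclic subgroups by order — order 1: 1; order 2: 3; order 4: 6.
Total: 10.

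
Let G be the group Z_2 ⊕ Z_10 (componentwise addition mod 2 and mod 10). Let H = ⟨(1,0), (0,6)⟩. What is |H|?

10

|⟨(1,0)⟩| = 2 and |⟨(0,6)⟩| = 5, so |H| is a multiple of lcm(2, 5) = 10 and divides |G| = 20.
Closing under the operation: H = {(0,0), (0,2), (0,4), (0,6), (0,8), (1,0), (1,2), (1,4), (1,6), (1,8)}, so |H| = 10.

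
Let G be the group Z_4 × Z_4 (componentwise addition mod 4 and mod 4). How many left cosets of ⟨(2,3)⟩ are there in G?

|⟨(2,3)⟩| = 4 and |G| = 16.
By Lagrange, [G : H] = |G|/|H| = 16/4 = 4.

4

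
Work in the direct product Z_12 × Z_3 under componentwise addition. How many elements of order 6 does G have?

An element (a,b) has order lcm(ord(a), ord(b)); count pairs with lcm equal to 6.
Enumerating gives 8 such elements.

8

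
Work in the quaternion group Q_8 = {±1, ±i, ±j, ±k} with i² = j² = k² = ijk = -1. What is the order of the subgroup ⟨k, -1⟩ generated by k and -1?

|⟨k⟩| = 4 and |⟨-1⟩| = 2, so |H| is a multiple of lcm(4, 2) = 4 and divides |G| = 8.
Closing under the operation: H = {1, -1, k, -k}, so |H| = 4.

4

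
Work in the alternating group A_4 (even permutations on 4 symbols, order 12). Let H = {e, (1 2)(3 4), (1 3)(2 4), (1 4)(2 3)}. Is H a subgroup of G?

|H| = 4 divides |G| = 12, consistent with Lagrange.
H contains the identity, every element's inverse is in H, and H is closed under ∘: it is a subgroup.

Yes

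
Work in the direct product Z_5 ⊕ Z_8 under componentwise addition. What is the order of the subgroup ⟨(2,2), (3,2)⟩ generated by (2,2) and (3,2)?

20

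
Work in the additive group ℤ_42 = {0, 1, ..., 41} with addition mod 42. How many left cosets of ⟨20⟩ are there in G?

2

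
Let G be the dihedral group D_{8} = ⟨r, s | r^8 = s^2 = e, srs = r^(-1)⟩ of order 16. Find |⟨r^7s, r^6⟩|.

|⟨r^7s⟩| = 2 and |⟨r^6⟩| = 4, so |H| is a multiple of lcm(2, 4) = 4 and divides |G| = 16.
Closing under the operation: H = {e, r^2, r^4, r^6, rs, r^3s, r^5s, r^7s}, so |H| = 8.

8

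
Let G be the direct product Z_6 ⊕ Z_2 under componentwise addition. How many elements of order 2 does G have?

3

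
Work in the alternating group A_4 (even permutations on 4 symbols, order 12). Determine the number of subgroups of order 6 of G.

|G| = 12 and 6 | 12, so subgroups of order 6 are possible by Lagrange.
Checking all subgroups of G, none has order 6.
So G has 0 subgroups of order 6.

0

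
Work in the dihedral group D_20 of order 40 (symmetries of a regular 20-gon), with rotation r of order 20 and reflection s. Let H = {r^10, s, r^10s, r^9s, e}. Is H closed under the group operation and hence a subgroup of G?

No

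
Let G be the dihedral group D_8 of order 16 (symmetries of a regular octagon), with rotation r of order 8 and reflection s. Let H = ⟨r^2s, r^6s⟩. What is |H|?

4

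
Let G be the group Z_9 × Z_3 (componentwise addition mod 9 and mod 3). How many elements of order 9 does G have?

18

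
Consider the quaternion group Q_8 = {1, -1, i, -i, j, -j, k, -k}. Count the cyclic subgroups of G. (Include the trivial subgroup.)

5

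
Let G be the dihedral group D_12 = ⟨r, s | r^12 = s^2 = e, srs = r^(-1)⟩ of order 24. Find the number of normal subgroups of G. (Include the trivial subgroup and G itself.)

9

G has 34 subgroups. Checking conjugation-invariance by order — order 1: 1/1 normal; order 2: 1/13 normal; order 3: 1/1 normal; order 4: 1/7 normal; order 6: 1/5 normal; order 8: 0/3 normal; order 12: 3/3 normal; order 24: 1/1 normal.
Total normal subgroups: 9.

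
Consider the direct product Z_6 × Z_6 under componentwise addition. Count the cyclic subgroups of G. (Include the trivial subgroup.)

20

Group the elements of G by the cyclic subgroup they generate; each cyclic subgroup of order d accounts for φ(d) elements.
Cyclic subgroups by order — order 1: 1; order 2: 3; order 3: 4; order 6: 12.
Total: 20.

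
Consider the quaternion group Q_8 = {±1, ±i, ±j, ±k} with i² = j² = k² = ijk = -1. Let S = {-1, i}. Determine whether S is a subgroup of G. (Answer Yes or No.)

The identity 1 ∉ S, so S is not a subgroup.

No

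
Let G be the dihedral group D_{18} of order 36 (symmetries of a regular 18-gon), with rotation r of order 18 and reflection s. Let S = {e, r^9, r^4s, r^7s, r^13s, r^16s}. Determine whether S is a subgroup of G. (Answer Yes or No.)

No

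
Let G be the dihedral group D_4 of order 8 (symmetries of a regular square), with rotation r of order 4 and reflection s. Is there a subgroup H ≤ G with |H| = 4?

Yes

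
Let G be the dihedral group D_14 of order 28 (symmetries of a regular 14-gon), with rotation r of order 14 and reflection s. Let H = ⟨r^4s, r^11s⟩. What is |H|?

|⟨r^4s⟩| = 2 and |⟨r^11s⟩| = 2, so |H| is a multiple of lcm(2, 2) = 2 and divides |G| = 28.
Closing under the operation: H = {e, r^7, r^4s, r^11s}, so |H| = 4.

4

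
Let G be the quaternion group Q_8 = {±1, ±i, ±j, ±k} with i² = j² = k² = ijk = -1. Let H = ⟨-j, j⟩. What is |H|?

|⟨-j⟩| = 4 and |⟨j⟩| = 4, so |H| is a multiple of lcm(4, 4) = 4 and divides |G| = 8.
Closing under the operation: H = {1, -1, j, -j}, so |H| = 4.

4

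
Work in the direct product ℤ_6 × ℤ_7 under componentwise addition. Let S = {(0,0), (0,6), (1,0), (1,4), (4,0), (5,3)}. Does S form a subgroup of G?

(1,0) ∈ S but its inverse (5,0) ∉ S, so S is not a subgroup.

No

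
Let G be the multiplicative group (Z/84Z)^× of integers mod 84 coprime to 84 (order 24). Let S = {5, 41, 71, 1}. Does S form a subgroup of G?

No

5 ∈ S but its inverse 17 ∉ S, so S is not a subgroup.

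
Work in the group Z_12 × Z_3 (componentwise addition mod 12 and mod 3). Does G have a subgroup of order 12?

Yes

12 | 36. A subgroup of order 12 is {(0,0), (0,1), (0,2), (3,0), (3,1), (3,2), (6,0), (6,1), (6,2), (9,0), (9,1), (9,2)}.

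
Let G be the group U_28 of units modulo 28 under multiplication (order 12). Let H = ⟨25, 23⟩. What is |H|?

|⟨25⟩| = 3 and |⟨23⟩| = 6, so |H| is a multiple of lcm(3, 6) = 6 and divides |G| = 12.
Closing under the operation: H = {1, 9, 11, 15, 23, 25}, so |H| = 6.

6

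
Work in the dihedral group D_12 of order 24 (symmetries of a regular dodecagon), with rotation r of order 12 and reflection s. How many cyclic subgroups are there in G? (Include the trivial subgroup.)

18

A cyclic subgroup of order d is generated by each of its φ(d) elements of order d, so the cyclic subgroups of order d number (#elements of order d)/φ(d).
Cyclic subgroups by order — order 1: 1; order 2: 13; order 3: 1; order 4: 1; order 6: 1; order 12: 1.
Total: 18.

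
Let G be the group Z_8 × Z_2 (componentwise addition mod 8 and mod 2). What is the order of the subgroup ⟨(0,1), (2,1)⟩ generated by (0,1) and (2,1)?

8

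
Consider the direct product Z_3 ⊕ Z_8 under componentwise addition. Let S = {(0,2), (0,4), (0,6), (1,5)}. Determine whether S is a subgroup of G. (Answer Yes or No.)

No

The identity (0,0) ∉ S, so S is not a subgroup.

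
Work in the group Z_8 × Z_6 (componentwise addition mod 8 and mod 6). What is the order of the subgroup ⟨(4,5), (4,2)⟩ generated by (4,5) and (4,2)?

12

|⟨(4,5)⟩| = 6 and |⟨(4,2)⟩| = 6, so |H| is a multiple of lcm(6, 6) = 6 and divides |G| = 48.
Closing under the operation: H = {(0,0), (0,1), (0,2), (0,3), (0,4), (0,5), (4,0), (4,1), (4,2), (4,3), (4,4), (4,5)}, so |H| = 12.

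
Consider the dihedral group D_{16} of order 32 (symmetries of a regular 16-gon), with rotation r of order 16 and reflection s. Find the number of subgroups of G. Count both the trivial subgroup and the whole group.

36

|G| = 32, so by Lagrange every subgroup order divides 32. Divisors: 1, 2, 4, 8, 16, 32.
Subgroups by order — order 1: 1; order 2: 17; order 4: 9; order 8: 5; order 16: 3; order 32: 1.
Total: 1 + 17 + 9 + 5 + 3 + 1 = 36.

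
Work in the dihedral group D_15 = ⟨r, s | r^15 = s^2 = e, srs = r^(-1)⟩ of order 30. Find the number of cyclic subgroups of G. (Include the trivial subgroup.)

Group the elements of G by the cyclic subgroup they generate; each cyclic subgroup of order d accounts for φ(d) elements.
Cyclic subgroups by order — order 1: 1; order 2: 15; order 3: 1; order 5: 1; order 15: 1.
Total: 19.

19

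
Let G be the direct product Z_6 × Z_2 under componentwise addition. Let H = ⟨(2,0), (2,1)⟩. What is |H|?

|⟨(2,0)⟩| = 3 and |⟨(2,1)⟩| = 6, so |H| is a multiple of lcm(3, 6) = 6 and divides |G| = 12.
Closing under the operation: H = {(0,0), (0,1), (2,0), (2,1), (4,0), (4,1)}, so |H| = 6.

6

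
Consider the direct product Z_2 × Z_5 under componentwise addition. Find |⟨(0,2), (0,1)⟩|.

5

|⟨(0,2)⟩| = 5 and |⟨(0,1)⟩| = 5, so |H| is a multiple of lcm(5, 5) = 5 and divides |G| = 10.
Closing under the operation: H = {(0,0), (0,1), (0,2), (0,3), (0,4)}, so |H| = 5.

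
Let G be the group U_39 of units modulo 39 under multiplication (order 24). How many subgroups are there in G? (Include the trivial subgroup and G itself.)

|G| = 24, so by Lagrange every subgroup order divides 24. Divisors: 1, 2, 3, 4, 6, 8, 12, 24.
Subgroups by order — order 1: 1; order 2: 3; order 3: 1; order 4: 3; order 6: 3; order 8: 1; order 12: 3; order 24: 1.
Total: 1 + 3 + 1 + 3 + 3 + 1 + 3 + 1 = 16.

16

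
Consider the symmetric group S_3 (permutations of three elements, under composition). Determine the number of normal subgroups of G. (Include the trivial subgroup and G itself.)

3

G has 6 subgroups. Checking conjugation-invariance by order — order 1: 1/1 normal; order 2: 0/3 normal; order 3: 1/1 normal; order 6: 1/1 normal.
Total normal subgroups: 3.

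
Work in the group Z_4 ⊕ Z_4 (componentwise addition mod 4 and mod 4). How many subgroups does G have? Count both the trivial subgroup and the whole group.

15

|G| = 16, so by Lagrange every subgroup order divides 16. Divisors: 1, 2, 4, 8, 16.
Subgroups by order — order 1: 1; order 2: 3; order 4: 7; order 8: 3; order 16: 1.
Total: 1 + 3 + 7 + 3 + 1 = 15.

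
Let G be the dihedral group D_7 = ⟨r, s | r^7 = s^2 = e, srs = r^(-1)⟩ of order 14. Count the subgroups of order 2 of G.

|G| = 14 and 2 | 14, so subgroups of order 2 are possible by Lagrange.
The subgroups of order 2 are: {e, r^2s}; {e, r^3s}; {e, r^4s}; {e, r^5s}; … (7 in all).
So G has 7 subgroups of order 2.

7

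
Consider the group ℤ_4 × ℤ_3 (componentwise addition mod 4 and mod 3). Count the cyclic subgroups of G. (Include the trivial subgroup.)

Each element a generates a cyclic subgroup ⟨a⟩; distinct elements may generate the same one (a cyclic group of order d has φ(d) generators).
Cyclic subgroups by order — order 1: 1; order 2: 1; order 3: 1; order 4: 1; order 6: 1; order 12: 1.
Total: 6.

6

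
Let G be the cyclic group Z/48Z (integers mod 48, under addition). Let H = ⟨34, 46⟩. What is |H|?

|⟨34⟩| = 24 and |⟨46⟩| = 24, so |H| is a multiple of lcm(24, 24) = 24 and divides |G| = 48.
Closing under the operation: H = {0, 2, 4, 6, 8, 10, 12, 14, 16, 18, 20, 22, 24, 26, 28, 30, 32, 34, 36, 38, 40, 42, 44, 46}, so |H| = 24.

24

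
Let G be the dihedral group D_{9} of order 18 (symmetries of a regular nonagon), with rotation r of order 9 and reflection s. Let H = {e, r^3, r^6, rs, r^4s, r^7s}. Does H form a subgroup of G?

|H| = 6 divides |G| = 18, consistent with Lagrange.
H contains the identity, every element's inverse is in H, and H is closed under ·: it is a subgroup.

Yes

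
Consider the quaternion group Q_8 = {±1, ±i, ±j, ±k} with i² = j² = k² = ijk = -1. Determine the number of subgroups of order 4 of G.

3

|G| = 8 and 4 | 8, so subgroups of order 4 are possible by Lagrange.
The subgroups of order 4 are: {1, -1, i, -i}; {1, -1, j, -j}; {1, -1, k, -k}.
So G has 3 subgroups of order 4.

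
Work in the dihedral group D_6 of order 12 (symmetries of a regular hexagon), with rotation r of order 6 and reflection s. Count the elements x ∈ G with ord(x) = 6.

2

The elements of order 6 are: r, r^5.
That's 2.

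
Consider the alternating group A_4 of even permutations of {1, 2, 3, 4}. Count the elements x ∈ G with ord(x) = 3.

8

The elements of order 3 are: (2 3 4), (2 4 3), (1 2 3), (1 2 4), (1 3 2), (1 3 4), (1 4 2), (1 4 3).
That's 8.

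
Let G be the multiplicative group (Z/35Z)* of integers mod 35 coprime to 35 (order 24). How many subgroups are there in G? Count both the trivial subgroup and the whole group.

16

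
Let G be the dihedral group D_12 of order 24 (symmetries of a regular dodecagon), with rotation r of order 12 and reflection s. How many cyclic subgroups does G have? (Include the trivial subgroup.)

18

Group the elements of G by the cyclic subgroup they generate; each cyclic subgroup of order d accounts for φ(d) elements.
Cyclic subgroups by order — order 1: 1; order 2: 13; order 3: 1; order 4: 1; order 6: 1; order 12: 1.
Total: 18.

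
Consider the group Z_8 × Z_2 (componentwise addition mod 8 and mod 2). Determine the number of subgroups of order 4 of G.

3

|G| = 16 and 4 | 16, so subgroups of order 4 are possible by Lagrange.
The subgroups of order 4 are: {(0,0), (0,1), (4,0), (4,1)}; {(0,0), (2,0), (4,0), (6,0)}; {(0,0), (2,1), (4,0), (6,1)}.
So G has 3 subgroups of order 4.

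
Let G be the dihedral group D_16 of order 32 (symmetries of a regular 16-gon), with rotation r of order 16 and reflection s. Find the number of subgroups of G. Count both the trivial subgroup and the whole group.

|G| = 32, so by Lagrange every subgroup order divides 32. Divisors: 1, 2, 4, 8, 16, 32.
Subgroups by order — order 1: 1; order 2: 17; order 4: 9; order 8: 5; order 16: 3; order 32: 1.
Total: 1 + 17 + 9 + 5 + 3 + 1 = 36.

36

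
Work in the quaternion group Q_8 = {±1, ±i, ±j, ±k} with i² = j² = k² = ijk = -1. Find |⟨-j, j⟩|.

4

|⟨-j⟩| = 4 and |⟨j⟩| = 4, so |H| is a multiple of lcm(4, 4) = 4 and divides |G| = 8.
Closing under the operation: H = {1, -1, j, -j}, so |H| = 4.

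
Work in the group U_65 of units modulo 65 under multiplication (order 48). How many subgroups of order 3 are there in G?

1

|G| = 48 and 3 | 48, so subgroups of order 3 are possible by Lagrange.
The subgroups of order 3 are: {1, 16, 61}.
So G has 1 subgroup of order 3.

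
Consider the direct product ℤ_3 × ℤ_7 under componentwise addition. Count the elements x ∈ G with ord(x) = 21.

12

An element (a,b) has order lcm(ord(a), ord(b)); count pairs with lcm equal to 21.
Enumerating gives 12 such elements.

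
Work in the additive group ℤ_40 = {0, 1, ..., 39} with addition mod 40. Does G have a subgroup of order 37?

37 does not divide |G| = 40, so by Lagrange no subgroup of order 37 exists.

No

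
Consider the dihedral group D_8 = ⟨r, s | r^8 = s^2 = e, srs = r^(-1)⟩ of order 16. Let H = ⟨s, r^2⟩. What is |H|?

|⟨s⟩| = 2 and |⟨r^2⟩| = 4, so |H| is a multiple of lcm(2, 4) = 4 and divides |G| = 16.
Closing under the operation: H = {e, r^2, r^4, r^6, s, r^2s, r^4s, r^6s}, so |H| = 8.

8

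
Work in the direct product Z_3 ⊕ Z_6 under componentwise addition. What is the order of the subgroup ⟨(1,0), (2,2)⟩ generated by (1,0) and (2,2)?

|⟨(1,0)⟩| = 3 and |⟨(2,2)⟩| = 3, so |H| is a multiple of lcm(3, 3) = 3 and divides |G| = 18.
Closing under the operation: H = {(0,0), (0,2), (0,4), (1,0), (1,2), (1,4), (2,0), (2,2), (2,4)}, so |H| = 9.

9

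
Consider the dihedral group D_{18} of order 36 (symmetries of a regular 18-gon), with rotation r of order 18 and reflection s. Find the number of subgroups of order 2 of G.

19

|G| = 36 and 2 | 36, so subgroups of order 2 are possible by Lagrange.
The subgroups of order 2 are: {e, r^10s}; {e, r^11s}; {e, r^12s}; {e, r^13s}; … (19 in all).
So G has 19 subgroups of order 2.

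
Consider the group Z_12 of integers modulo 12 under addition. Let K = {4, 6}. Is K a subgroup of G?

No

The identity 0 ∉ K, so K is not a subgroup.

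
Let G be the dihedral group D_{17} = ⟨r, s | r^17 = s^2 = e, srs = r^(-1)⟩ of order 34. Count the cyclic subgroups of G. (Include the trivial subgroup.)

19

A cyclic subgroup of order d is generated by each of its φ(d) elements of order d, so the cyclic subgroups of order d number (#elements of order d)/φ(d).
Cyclic subgroups by order — order 1: 1; order 2: 17; order 17: 1.
Total: 19.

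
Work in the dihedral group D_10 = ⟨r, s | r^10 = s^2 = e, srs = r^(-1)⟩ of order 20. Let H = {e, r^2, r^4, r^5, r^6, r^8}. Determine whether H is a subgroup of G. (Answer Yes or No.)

|H| = 6 does not divide |G| = 20, so by Lagrange H is not a subgroup.

No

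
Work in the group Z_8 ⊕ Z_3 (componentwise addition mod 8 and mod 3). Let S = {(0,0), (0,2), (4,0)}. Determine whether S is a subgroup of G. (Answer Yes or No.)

No

(0,2) ∈ S but its inverse (0,1) ∉ S, so S is not a subgroup.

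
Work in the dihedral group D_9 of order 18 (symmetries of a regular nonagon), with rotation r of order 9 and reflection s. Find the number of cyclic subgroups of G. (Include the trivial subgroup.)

12

Each element a generates a cyclic subgroup ⟨a⟩; distinct elements may generate the same one (a cyclic group of order d has φ(d) generators).
Cyclic subgroups by order — order 1: 1; order 2: 9; order 3: 1; order 9: 1.
Total: 12.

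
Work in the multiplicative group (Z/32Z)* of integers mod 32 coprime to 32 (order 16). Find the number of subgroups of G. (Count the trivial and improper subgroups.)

11

|G| = 16, so by Lagrange every subgroup order divides 16. Divisors: 1, 2, 4, 8, 16.
Subgroups by order — order 1: 1; order 2: 3; order 4: 3; order 8: 3; order 16: 1.
Total: 1 + 3 + 3 + 3 + 1 = 11.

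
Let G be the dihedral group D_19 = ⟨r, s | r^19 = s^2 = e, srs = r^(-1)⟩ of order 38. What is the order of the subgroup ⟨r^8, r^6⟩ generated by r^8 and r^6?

|⟨r^8⟩| = 19 and |⟨r^6⟩| = 19, so |H| is a multiple of lcm(19, 19) = 19 and divides |G| = 38.
Closing under the operation: H = {e, r, r^2, r^3, r^4, r^5, r^6, r^7, r^8, r^9, r^10, r^11, r^12, r^13, r^14, r^15, r^16, r^17, r^18}, so |H| = 19.

19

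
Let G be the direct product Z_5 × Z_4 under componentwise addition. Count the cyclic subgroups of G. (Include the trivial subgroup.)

6

Group the elements of G by the cyclic subgroup they generate; each cyclic subgroup of order d accounts for φ(d) elements.
Cyclic subgroups by order — order 1: 1; order 2: 1; order 4: 1; order 5: 1; order 10: 1; order 20: 1.
Total: 6.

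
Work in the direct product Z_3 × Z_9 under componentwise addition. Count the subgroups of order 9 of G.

|G| = 27 and 9 | 27, so subgroups of order 9 are possible by Lagrange.
The subgroups of order 9 are: {(0,0), (0,1), (0,2), (0,3), (0,4), (0,5), (0,6), (0,7), (0,8)}; {(0,0), (0,3), (0,6), (1,0), (1,3), (1,6), (2,0), (2,3), (2,6)}; {(0,0), (0,3), (0,6), (1,1), (1,4), (1,7), (2,2), (2,5), (2,8)}; {(0,0), (0,3), (0,6), (1,2), (1,5), (1,8), (2,1), (2,4), (2,7)}.
So G has 4 subgroups of order 9.

4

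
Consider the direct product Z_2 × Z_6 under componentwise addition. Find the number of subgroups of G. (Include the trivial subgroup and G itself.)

|G| = 12, so by Lagrange every subgroup order divides 12. Divisors: 1, 2, 3, 4, 6, 12.
Subgroups by order — order 1: 1; order 2: 3; order 3: 1; order 4: 1; order 6: 3; order 12: 1.
Total: 1 + 3 + 1 + 1 + 3 + 1 = 10.

10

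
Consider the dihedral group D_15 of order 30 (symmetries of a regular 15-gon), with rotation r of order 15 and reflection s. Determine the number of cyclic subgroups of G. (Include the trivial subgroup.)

19

Each element a generates a cyclic subgroup ⟨a⟩; distinct elements may generate the same one (a cyclic group of order d has φ(d) generators).
Cyclic subgroups by order — order 1: 1; order 2: 15; order 3: 1; order 5: 1; order 15: 1.
Total: 19.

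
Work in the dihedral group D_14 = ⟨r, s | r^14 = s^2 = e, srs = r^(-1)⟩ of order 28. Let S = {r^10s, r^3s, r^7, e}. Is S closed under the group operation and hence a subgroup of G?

|S| = 4 divides |G| = 28, consistent with Lagrange.
S contains the identity, every element's inverse is in S, and S is closed under ·: it is a subgroup.

Yes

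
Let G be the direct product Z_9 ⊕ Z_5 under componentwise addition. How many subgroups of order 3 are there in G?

1

|G| = 45 and 3 | 45, so subgroups of order 3 are possible by Lagrange.
The subgroups of order 3 are: {(0,0), (3,0), (6,0)}.
So G has 1 subgroup of order 3.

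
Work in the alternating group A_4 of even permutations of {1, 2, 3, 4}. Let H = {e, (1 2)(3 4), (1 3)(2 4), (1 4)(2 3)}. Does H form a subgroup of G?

Yes

|H| = 4 divides |G| = 12, consistent with Lagrange.
H contains the identity, every element's inverse is in H, and H is closed under ∘: it is a subgroup.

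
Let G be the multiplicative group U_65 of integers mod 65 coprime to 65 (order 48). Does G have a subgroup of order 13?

13 does not divide |G| = 48, so by Lagrange no subgroup of order 13 exists.

No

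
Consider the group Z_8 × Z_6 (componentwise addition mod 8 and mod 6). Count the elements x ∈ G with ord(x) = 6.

6

An element (a,b) has order lcm(ord(a), ord(b)); count pairs with lcm equal to 6.
Enumerating gives 6 such elements.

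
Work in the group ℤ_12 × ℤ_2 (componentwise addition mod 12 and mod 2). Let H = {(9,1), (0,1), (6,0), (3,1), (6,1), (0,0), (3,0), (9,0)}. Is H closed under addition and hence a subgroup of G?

|H| = 8 divides |G| = 24, consistent with Lagrange.
H contains the identity, every element's inverse is in H, and H is closed under +: it is a subgroup.

Yes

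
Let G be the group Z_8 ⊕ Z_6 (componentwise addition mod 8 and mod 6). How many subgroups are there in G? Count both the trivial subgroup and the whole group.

|G| = 48, so by Lagrange every subgroup order divides 48. Divisors: 1, 2, 3, 4, 6, 8, 12, 16, 24, 48.
Subgroups by order — order 1: 1; order 2: 3; order 3: 1; order 4: 3; order 6: 3; order 8: 3; order 12: 3; order 16: 1; order 24: 3; order 48: 1.
Total: 1 + 3 + 1 + 3 + 3 + 3 + 3 + 1 + 3 + 1 = 22.

22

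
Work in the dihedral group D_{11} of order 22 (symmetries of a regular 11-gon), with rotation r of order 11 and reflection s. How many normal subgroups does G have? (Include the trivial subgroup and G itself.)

3

G has 14 subgroups. Checking conjugation-invariance by order — order 1: 1/1 normal; order 2: 0/11 normal; order 11: 1/1 normal; order 22: 1/1 normal.
Total normal subgroups: 3.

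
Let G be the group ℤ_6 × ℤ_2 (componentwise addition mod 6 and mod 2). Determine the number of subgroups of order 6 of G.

3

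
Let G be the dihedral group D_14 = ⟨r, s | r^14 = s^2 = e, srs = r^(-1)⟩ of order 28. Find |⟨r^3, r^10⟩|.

14

|⟨r^3⟩| = 14 and |⟨r^10⟩| = 7, so |H| is a multiple of lcm(14, 7) = 14 and divides |G| = 28.
Closing under the operation: H = {e, r, r^2, r^3, r^4, r^5, r^6, r^7, r^8, r^9, r^10, r^11, r^12, r^13}, so |H| = 14.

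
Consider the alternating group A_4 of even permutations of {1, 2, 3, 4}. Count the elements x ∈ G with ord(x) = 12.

0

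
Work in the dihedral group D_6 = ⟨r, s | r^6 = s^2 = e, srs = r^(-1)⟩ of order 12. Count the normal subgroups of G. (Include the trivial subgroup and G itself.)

7

G has 16 subgroups. Checking conjugation-invariance by order — order 1: 1/1 normal; order 2: 1/7 normal; order 3: 1/1 normal; order 4: 0/3 normal; order 6: 3/3 normal; order 12: 1/1 normal.
Total normal subgroups: 7.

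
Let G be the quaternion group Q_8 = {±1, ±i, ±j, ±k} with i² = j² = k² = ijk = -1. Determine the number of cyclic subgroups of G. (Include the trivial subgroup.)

Each element a generates a cyclic subgroup ⟨a⟩; distinct elements may generate the same one (a cyclic group of order d has φ(d) generators).
Cyclic subgroups by order — order 1: 1; order 2: 1; order 4: 3.
Total: 5.

5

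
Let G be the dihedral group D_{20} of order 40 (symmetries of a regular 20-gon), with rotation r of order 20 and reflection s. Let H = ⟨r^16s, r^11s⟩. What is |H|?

8

|⟨r^16s⟩| = 2 and |⟨r^11s⟩| = 2, so |H| is a multiple of lcm(2, 2) = 2 and divides |G| = 40.
Closing under the operation: H = {e, r^5, r^10, r^15, rs, r^6s, r^11s, r^16s}, so |H| = 8.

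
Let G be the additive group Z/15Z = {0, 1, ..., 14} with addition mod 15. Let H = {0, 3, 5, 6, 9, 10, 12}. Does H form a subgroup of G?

|H| = 7 does not divide |G| = 15, so by Lagrange H is not a subgroup.

No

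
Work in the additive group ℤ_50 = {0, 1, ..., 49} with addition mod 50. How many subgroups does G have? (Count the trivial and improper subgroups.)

A cyclic group of order 50 has exactly one subgroup for each divisor of 50.
Divisors of 50: 1, 2, 5, 10, 25, 50.
So ℤ_50 has 6 subgroups.

6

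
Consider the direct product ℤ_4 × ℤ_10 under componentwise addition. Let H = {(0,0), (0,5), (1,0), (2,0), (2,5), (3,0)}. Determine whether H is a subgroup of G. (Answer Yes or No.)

|H| = 6 does not divide |G| = 40, so by Lagrange H is not a subgroup.

No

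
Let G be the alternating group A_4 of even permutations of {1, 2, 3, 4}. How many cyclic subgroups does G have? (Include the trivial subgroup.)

8

A cyclic subgroup of order d is generated by each of its φ(d) elements of order d, so the cyclic subgroups of order d number (#elements of order d)/φ(d).
Cyclic subgroups by order — order 1: 1; order 2: 3; order 3: 4.
Total: 8.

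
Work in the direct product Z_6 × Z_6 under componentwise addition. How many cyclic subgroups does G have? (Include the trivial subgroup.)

A cyclic subgroup of order d is generated by each of its φ(d) elements of order d, so the cyclic subgroups of order d number (#elements of order d)/φ(d).
Cyclic subgroups by order — order 1: 1; order 2: 3; order 3: 4; order 6: 12.
Total: 20.

20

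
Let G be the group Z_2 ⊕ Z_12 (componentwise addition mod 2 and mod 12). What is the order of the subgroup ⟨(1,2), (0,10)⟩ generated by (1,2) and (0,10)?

12

|⟨(1,2)⟩| = 6 and |⟨(0,10)⟩| = 6, so |H| is a multiple of lcm(6, 6) = 6 and divides |G| = 24.
Closing under the operation: H = {(0,0), (0,2), (0,4), (0,6), (0,8), (0,10), (1,0), (1,2), (1,4), (1,6), (1,8), (1,10)}, so |H| = 12.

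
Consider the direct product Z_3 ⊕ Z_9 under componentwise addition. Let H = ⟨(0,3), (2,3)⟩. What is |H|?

|⟨(0,3)⟩| = 3 and |⟨(2,3)⟩| = 3, so |H| is a multiple of lcm(3, 3) = 3 and divides |G| = 27.
Closing under the operation: H = {(0,0), (0,3), (0,6), (1,0), (1,3), (1,6), (2,0), (2,3), (2,6)}, so |H| = 9.

9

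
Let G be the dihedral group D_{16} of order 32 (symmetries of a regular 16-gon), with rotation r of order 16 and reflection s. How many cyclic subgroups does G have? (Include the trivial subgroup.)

Group the elements of G by the cyclic subgroup they generate; each cyclic subgroup of order d accounts for φ(d) elements.
Cyclic subgroups by order — order 1: 1; order 2: 17; order 4: 1; order 8: 1; order 16: 1.
Total: 21.

21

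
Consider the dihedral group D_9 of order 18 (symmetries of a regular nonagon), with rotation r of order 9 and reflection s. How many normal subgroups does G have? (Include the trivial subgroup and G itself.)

G has 16 subgroups. Checking conjugation-invariance by order — order 1: 1/1 normal; order 2: 0/9 normal; order 3: 1/1 normal; order 6: 0/3 normal; order 9: 1/1 normal; order 18: 1/1 normal.
Total normal subgroups: 4.

4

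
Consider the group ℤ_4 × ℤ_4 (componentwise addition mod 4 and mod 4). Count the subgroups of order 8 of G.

3

|G| = 16 and 8 | 16, so subgroups of order 8 are possible by Lagrange.
The subgroups of order 8 are: {(0,0), (0,1), (0,2), (0,3), (2,0), (2,1), (2,2), (2,3)}; {(0,0), (0,2), (1,0), (1,2), (2,0), (2,2), (3,0), (3,2)}; {(0,0), (0,2), (1,1), (1,3), (2,0), (2,2), (3,1), (3,3)}.
So G has 3 subgroups of order 8.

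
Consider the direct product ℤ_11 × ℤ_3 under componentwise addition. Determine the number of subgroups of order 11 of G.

|G| = 33 and 11 | 33, so subgroups of order 11 are possible by Lagrange.
The subgroups of order 11 are: {(0,0), (1,0), (2,0), (3,0), (4,0), (5,0), (6,0), (7,0), (8,0), (9,0), (10,0)}.
So G has 1 subgroup of order 11.

1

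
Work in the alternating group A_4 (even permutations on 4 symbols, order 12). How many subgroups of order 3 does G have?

|G| = 12 and 3 | 12, so subgroups of order 3 are possible by Lagrange.
The subgroups of order 3 are: {e, (1 2 3), (1 3 2)}; {e, (1 2 4), (1 4 2)}; {e, (1 3 4), (1 4 3)}; {e, (2 3 4), (2 4 3)}.
So G has 4 subgroups of order 3.

4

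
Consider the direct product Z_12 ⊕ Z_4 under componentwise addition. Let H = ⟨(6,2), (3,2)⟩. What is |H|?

8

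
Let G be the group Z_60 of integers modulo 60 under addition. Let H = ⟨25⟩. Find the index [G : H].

|⟨25⟩| = 12 and |G| = 60.
By Lagrange, [G : H] = |G|/|H| = 60/12 = 5.

5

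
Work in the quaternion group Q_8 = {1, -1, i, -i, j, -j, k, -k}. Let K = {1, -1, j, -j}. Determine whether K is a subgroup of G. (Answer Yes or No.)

Yes

|K| = 4 divides |G| = 8, consistent with Lagrange.
K contains the identity, every element's inverse is in K, and K is closed under ·: it is a subgroup.
In fact K = ⟨j⟩.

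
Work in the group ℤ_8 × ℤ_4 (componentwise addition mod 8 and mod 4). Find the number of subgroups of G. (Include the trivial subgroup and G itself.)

22

|G| = 32, so by Lagrange every subgroup order divides 32. Divisors: 1, 2, 4, 8, 16, 32.
Subgroups by order — order 1: 1; order 2: 3; order 4: 7; order 8: 7; order 16: 3; order 32: 1.
Total: 1 + 3 + 7 + 7 + 3 + 1 = 22.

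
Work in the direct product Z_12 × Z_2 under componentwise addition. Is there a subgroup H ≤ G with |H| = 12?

12 | 24. A subgroup of order 12 is {(0,0), (0,1), (2,0), (2,1), (4,0), (4,1), (6,0), (6,1), (8,0), (8,1), (10,0), (10,1)}.

Yes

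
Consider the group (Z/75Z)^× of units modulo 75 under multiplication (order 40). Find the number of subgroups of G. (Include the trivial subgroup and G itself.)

|G| = 40, so by Lagrange every subgroup order divides 40. Divisors: 1, 2, 4, 5, 8, 10, 20, 40.
Subgroups by order — order 1: 1; order 2: 3; order 4: 3; order 5: 1; order 8: 1; order 10: 3; order 20: 3; order 40: 1.
Total: 1 + 3 + 3 + 1 + 1 + 3 + 3 + 1 = 16.

16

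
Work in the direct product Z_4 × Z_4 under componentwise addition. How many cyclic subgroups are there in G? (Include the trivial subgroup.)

10

Each element a generates a cyclic subgroup ⟨a⟩; distinct elements may generate the same one (a cyclic group of order d has φ(d) generators).
Cyclic subgroups by order — order 1: 1; order 2: 3; order 4: 6.
Total: 10.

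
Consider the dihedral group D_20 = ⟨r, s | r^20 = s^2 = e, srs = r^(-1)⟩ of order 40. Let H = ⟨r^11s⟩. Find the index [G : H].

|⟨r^11s⟩| = 2 and |G| = 40.
By Lagrange, [G : H] = |G|/|H| = 40/2 = 20.

20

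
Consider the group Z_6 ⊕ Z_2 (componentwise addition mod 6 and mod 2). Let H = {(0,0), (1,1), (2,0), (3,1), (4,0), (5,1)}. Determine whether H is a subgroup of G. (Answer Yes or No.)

Yes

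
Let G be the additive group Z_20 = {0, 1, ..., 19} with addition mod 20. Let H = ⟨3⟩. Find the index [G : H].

|⟨3⟩| = 20 and |G| = 20.
By Lagrange, [G : H] = |G|/|H| = 20/20 = 1.

1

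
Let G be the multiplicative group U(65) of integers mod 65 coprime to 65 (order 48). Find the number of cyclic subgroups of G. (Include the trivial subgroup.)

20

A cyclic subgroup of order d is generated by each of its φ(d) elements of order d, so the cyclic subgroups of order d number (#elements of order d)/φ(d).
Cyclic subgroups by order — order 1: 1; order 2: 3; order 3: 1; order 4: 6; order 6: 3; order 12: 6.
Total: 20.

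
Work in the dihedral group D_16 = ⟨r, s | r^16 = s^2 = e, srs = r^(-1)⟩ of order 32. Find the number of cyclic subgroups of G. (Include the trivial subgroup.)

21

A cyclic subgroup of order d is generated by each of its φ(d) elements of order d, so the cyclic subgroups of order d number (#elements of order d)/φ(d).
Cyclic subgroups by order — order 1: 1; order 2: 17; order 4: 1; order 8: 1; order 16: 1.
Total: 21.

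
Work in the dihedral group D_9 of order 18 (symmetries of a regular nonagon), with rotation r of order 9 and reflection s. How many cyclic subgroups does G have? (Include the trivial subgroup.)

Each element a generates a cyclic subgroup ⟨a⟩; distinct elements may generate the same one (a cyclic group of order d has φ(d) generators).
Cyclic subgroups by order — order 1: 1; order 2: 9; order 3: 1; order 9: 1.
Total: 12.

12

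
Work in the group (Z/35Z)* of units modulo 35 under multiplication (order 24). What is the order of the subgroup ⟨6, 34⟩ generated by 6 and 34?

|⟨6⟩| = 2 and |⟨34⟩| = 2, so |H| is a multiple of lcm(2, 2) = 2 and divides |G| = 24.
Closing under the operation: H = {1, 6, 29, 34}, so |H| = 4.

4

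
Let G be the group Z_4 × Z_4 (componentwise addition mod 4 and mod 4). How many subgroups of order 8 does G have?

3

|G| = 16 and 8 | 16, so subgroups of order 8 are possible by Lagrange.
The subgroups of order 8 are: {(0,0), (0,1), (0,2), (0,3), (2,0), (2,1), (2,2), (2,3)}; {(0,0), (0,2), (1,0), (1,2), (2,0), (2,2), (3,0), (3,2)}; {(0,0), (0,2), (1,1), (1,3), (2,0), (2,2), (3,1), (3,3)}.
So G has 3 subgroups of order 8.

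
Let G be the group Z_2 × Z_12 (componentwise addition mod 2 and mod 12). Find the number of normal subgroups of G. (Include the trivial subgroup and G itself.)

16

G is abelian, so every subgroup is normal.
G has 16 subgroups in total, hence 16 normal subgroups.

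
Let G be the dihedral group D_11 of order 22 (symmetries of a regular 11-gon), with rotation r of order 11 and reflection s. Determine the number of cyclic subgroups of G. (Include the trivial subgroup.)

Each element a generates a cyclic subgroup ⟨a⟩; distinct elements may generate the same one (a cyclic group of order d has φ(d) generators).
Cyclic subgroups by order — order 1: 1; order 2: 11; order 11: 1.
Total: 13.

13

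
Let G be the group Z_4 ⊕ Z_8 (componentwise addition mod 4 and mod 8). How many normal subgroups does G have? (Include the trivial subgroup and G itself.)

22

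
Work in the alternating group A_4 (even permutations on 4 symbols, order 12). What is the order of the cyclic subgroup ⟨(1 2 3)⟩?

Computing powers of (1 2 3): the smallest k with ((1 2 3))^k = e is k = 3.

3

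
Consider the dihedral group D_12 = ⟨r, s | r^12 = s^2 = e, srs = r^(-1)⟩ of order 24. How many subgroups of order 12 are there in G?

|G| = 24 and 12 | 24, so subgroups of order 12 are possible by Lagrange.
The subgroups of order 12 are: {e, r, r^2, r^3, r^4, r^5, r^6, r^7, r^8, r^9, r^10, r^11}; {e, r^2, r^4, r^6, r^8, r^10, s, r^2s, r^4s, r^6s, r^8s, r^10s}; {e, r^2, r^4, r^6, r^8, r^10, rs, r^3s, r^5s, r^7s, r^9s, r^11s}.
So G has 3 subgroups of order 12.

3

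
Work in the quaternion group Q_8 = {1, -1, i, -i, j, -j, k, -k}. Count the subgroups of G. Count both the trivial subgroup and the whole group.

6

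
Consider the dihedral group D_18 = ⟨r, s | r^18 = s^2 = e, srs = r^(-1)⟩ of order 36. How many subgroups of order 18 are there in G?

3

|G| = 36 and 18 | 36, so subgroups of order 18 are possible by Lagrange.
The subgroups of order 18 are: {e, r, r^2, r^3, r^4, r^5, r^6, r^7, r^8, r^9, r^10, r^11, r^12, r^13, r^14, r^15, r^16, r^17}; {e, r^2, r^4, r^6, r^8, r^10, r^12, r^14, r^16, s, r^2s, r^4s, r^6s, r^8s, r^10s, r^12s, r^14s, r^16s}; {e, r^2, r^4, r^6, r^8, r^10, r^12, r^14, r^16, rs, r^3s, r^5s, r^7s, r^9s, r^11s, r^13s, r^15s, r^17s}.
So G has 3 subgroups of order 18.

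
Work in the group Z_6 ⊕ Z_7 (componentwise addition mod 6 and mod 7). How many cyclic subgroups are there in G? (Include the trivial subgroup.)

8

Each element a generates a cyclic subgroup ⟨a⟩; distinct elements may generate the same one (a cyclic group of order d has φ(d) generators).
Cyclic subgroups by order — order 1: 1; order 2: 1; order 3: 1; order 6: 1; order 7: 1; order 14: 1; order 21: 1; order 42: 1.
Total: 8.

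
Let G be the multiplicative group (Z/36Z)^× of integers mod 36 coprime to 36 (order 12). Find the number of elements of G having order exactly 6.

6

The elements of order 6 are: 5, 7, 11, 23, 29, 31.
That's 6.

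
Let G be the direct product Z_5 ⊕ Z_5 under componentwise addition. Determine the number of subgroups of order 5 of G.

6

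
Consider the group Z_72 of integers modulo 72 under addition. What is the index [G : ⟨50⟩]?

2

|⟨50⟩| = 36 and |G| = 72.
By Lagrange, [G : H] = |G|/|H| = 72/36 = 2.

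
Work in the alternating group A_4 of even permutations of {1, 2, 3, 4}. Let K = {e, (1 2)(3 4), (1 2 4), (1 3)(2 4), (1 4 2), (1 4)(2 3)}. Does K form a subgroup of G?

Closure fails: (1 2)(3 4) ∘ (1 2 4) = (2 3 4) ∉ K. So K is not a subgroup.

No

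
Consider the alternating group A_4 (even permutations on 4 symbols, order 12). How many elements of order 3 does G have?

8

The elements of order 3 are: (2 3 4), (2 4 3), (1 2 3), (1 2 4), (1 3 2), (1 3 4), (1 4 2), (1 4 3).
That's 8.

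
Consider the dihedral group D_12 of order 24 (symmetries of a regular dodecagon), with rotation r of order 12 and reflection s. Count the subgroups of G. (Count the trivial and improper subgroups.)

34

|G| = 24, so by Lagrange every subgroup order divides 24. Divisors: 1, 2, 3, 4, 6, 8, 12, 24.
Subgroups by order — order 1: 1; order 2: 13; order 3: 1; order 4: 7; order 6: 5; order 8: 3; order 12: 3; order 24: 1.
Total: 1 + 13 + 1 + 7 + 5 + 3 + 3 + 1 = 34.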